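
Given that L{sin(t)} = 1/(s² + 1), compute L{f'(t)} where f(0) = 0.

L{f'(t)} = s·F(s) - f(0) = s·1/(s² + 1) - 0 = s/(s² + 1)

Final answer: s/(s² + 1)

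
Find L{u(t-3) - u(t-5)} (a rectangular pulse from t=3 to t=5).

L{u(t-a)} = e^(-as)/s. L{u(t-3) - u(t-5)} = (e^(-3s) - e^(-5s))/s

Final answer: (e^(-3s) - e^(-5s))/s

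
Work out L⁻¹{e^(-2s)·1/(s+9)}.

L⁻¹{1/(s+9)} = e^(-9t). By the time shift theorem, L⁻¹{e^(-as)F(s)} = u(t-a)f(t-a) with a=2, so L⁻¹{e^(-2s)·1/(s+9)} = u(t-2)·e^(-9(t-2))

Final answer: u(t-2)·e^(-9(t-2))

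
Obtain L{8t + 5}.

L{8t + 5} = 8·L{t} + 5·L{1} = 8/s² + 5/s

Final answer: 8/s² + 5/s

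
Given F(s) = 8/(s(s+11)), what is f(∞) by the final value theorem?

f(∞) = lim_{s→0} s·8/(s(s+11)) = lim_{s→0} 8/(s+11) = 8/11 = 8/11

Final answer: 8/11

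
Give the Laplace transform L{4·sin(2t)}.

L{sin(ωt)} = ω/(s² + ω²), so L{sin(2t)} = 2/(s² + 4). Then L{4·sin(2t)} = 4·2/(s² + 4) = 8/(s² + 4)

Final answer: 8/(s² + 4)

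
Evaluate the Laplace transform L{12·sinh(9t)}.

L{sinh(ωt)} = ω/(s² - ω²), so L{sinh(9t)} = 9/(s² - 81). Then L{12·sinh(9t)} = 12·9/(s² - 81) = 108/(s² - 81)

Final answer: 108/(s² - 81)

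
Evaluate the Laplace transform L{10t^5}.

L{10t^5} = 10 · L{t^5} = 10 · 120/s^6 = 1200/s^6

Final answer: 1200/s^6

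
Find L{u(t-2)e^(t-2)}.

u(t-a)f(t-a) with f(t)=e^t. L{e^t} = 1/(s-1). By time shift: e^(-2s)/(s-1)

Final answer: e^(-2s)/(s-1)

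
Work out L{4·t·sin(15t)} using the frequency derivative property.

L{sin(15t)} = 15/(s² + 225). By L{t·f(t)} = -F'(s): -d/ds[15/(s² + 225)] = -(15)·(-2s)/(s² + 225)² = 30s/(s² + 225)². Then L{4·t·sin(15t)} = 4·30s/(s² + 225)² = 120s/(s² + 225)²

Final answer: 120s/(s² + 225)²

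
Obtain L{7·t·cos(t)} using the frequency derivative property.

L{cos(t)} = s/(s² + 1). Derivative: d/ds[s/(s² + 1)] = [(s² + 1) - s·2s]/(s² + 1)² = (1 - s²)/(s² + 1)². So L{t·cos(t)} = -F'(s) = (s² - 1)/(s² + 1)². Then L{7·t·cos(t)} = 7·(s² - 1)/(s² + 1)²

Final answer: 7·(s² - 1)/(s² + 1)²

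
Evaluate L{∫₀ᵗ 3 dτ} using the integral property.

L{∫₀ᵗ f(τ)dτ} = F(s)/s with f(t) = 3. F(s) = 3/s, so L{∫₀ᵗ 3 dτ} = (3/s)/s = 3/s². (Check: ∫₀ᵗ 3 dτ = 3t.)

Final answer: 3/s²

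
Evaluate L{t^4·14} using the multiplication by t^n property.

L{14} = 14/s. d^1/ds^1[1/s] = -1/s². d^2/ds^2[1/s] = 2/s^3. d^3/ds^3[1/s] = -6/s^4. d^4/ds^4[1/s] = 24/s^5. So L{t^4} = (-1)^{4}·24/s^5 = 24/s^5. Then L{t^4·14} = 14·24/s^5 = 336/s^5

Final answer: 336/s^5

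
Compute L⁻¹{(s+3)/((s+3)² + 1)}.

Using frequency shift: L⁻¹{(s-a)/((s-a)² + b²)} = e^(at)cos(bt). Here a=-3, b=1

Final answer: e^(-3t)·cos(t)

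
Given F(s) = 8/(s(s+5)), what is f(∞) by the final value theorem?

f(∞) = lim_{s→0} s·8/(s(s+5)) = lim_{s→0} 8/(s+5) = 8/5 = 8/5

Final answer: 8/5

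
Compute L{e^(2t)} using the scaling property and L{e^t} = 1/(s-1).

Using L{f(at)} = (1/a)F(s/a) with a=2 and f(t) = e^t: L{e^(2t)} = (1/2) · 1/((s/2)-1) = (1/2) · 2/(s-2) = 1/(s-2)

Final answer: 1/(s-2)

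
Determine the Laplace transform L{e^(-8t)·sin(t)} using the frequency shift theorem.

Frequency shift: L{e^(at)f(t)} = F(s-a). L{e^(-8t)·sin(t)} = 1/((s+8)² + 1)

Final answer: 1/((s+8)² + 1)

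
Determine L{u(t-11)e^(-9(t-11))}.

u(t-a)f(t-a) with f(t)=e^(-9t). L{e^(-9t)} = 1/(s+9). By time shift: e^(-11s)/(s+9)

Final answer: e^(-11s)/(s+9)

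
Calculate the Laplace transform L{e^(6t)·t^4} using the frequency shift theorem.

L{e^(at)·t^n} = n!/(s-a)^(n+1), so L{e^(6t)·t^4} = 24/(s-6)^5

Final answer: 24/(s-6)^5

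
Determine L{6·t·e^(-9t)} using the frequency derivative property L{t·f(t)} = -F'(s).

L{e^(-9t)} = 1/(s+9). By frequency derivative: L{t·e^(-9t)} = -d/ds[1/(s+9)] = -(-1)/(s+9)² = 1/(s+9)². Then L{6·t·e^(-9t)} = 6·1/(s+9)² = 6/(s+9)²

Final answer: 6/(s+9)²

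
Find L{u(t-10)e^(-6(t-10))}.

u(t-a)f(t-a) with f(t)=e^(-6t). L{e^(-6t)} = 1/(s+6). By time shift: e^(-10s)/(s+6)

Final answer: e^(-10s)/(s+6)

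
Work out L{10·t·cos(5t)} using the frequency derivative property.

L{cos(5t)} = s/(s² + 25). Derivative: d/ds[s/(s² + 25)] = [(s² + 25) - s·2s]/(s² + 25)² = (25 - s²)/(s² + 25)². So L{t·cos(5t)} = -F'(s) = (s² - 25)/(s² + 25)². Then L{10·t·cos(5t)} = 10·(s² - 25)/(s² + 25)²

Final answer: 10·(s² - 25)/(s² + 25)²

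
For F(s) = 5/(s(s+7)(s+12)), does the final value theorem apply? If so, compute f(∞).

Poles of sF(s) = 5/((s+7)(s+12)) are at s = -7 and s = -12, both in the left half-plane. Theorem applies. f(∞) = lim_{s→0} sF(s) = 5/(7·12) = 5/84

Final answer: 5/84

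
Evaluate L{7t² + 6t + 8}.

L{7t² + 6t + 8} = 7·2/s³ + 6/s² + 8/s = 14/s³ + 6/s² + 8/s

Final answer: 14/s³ + 6/s² + 8/s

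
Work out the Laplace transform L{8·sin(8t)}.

L{sin(ωt)} = ω/(s² + ω²), so L{sin(8t)} = 8/(s² + 64). Then L{8·sin(8t)} = 8·8/(s² + 64) = 64/(s² + 64)

Final answer: 64/(s² + 64)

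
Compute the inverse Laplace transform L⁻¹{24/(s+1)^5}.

L⁻¹{n!/(s-a)^(n+1)} = t^n·e^(at), so L⁻¹{24/(s+1)^5} = t^4·e^(-t)

Final answer: t^4·e^(-t)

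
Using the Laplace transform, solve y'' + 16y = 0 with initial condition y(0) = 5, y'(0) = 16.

L{y''} + 16L{y} = 0. s²Y - 5s - 16 + 16Y = 0. Y(s² + 16) = 5s + 16. Y = (5s + 16)/(s² + 16). Inverting: y(t) = 5cos(4t) + 4sin(4t)

Final answer: y(t) = 5cos(4t) + 4sin(4t)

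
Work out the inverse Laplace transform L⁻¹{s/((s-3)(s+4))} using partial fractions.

Using partial fractions, f(t) = (3e^(3t) + 4e^(-4t))/7

Final answer: (3e^(3t) + 4e^(-4t))/7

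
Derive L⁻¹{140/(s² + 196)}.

This is the form c·a/(s² + a²) with a = 14, c = 10. L⁻¹ = 10·sin(14t)

Final answer: 10·sin(14t)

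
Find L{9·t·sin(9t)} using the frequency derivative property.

L{sin(9t)} = 9/(s² + 81). By L{t·f(t)} = -F'(s): -d/ds[9/(s² + 81)] = -(9)·(-2s)/(s² + 81)² = 18s/(s² + 81)². Then L{9·t·sin(9t)} = 9·18s/(s² + 81)² = 162s/(s² + 81)²

Final answer: 162s/(s² + 81)²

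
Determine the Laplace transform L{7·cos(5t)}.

L{cos(ωt)} = s/(s² + ω²), so L{cos(5t)} = s/(s² + 25). Then L{7·cos(5t)} = 7·s/(s² + 25) = 7s/(s² + 25)

Final answer: 7s/(s² + 25)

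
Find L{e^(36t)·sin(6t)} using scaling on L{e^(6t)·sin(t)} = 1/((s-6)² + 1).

Scaling with a=6: L{e^(36t)·sin(6t)} = (1/6) · 1/((s/6-6)² + 1). Simplifying: 6/((s-36)² + 36)

Final answer: 6/((s-36)² + 36)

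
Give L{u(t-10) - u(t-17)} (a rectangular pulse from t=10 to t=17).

L{u(t-a)} = e^(-as)/s. L{u(t-10) - u(t-17)} = (e^(-10s) - e^(-17s))/s

Final answer: (e^(-10s) - e^(-17s))/s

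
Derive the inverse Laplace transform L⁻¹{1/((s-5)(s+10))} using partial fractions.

Decompose: A/(s-5) + B/(s+10). A = 1/15, B = -1/15. f(t) = (e^(5t) - e^(-10t))/15

Final answer: (e^(5t) - e^(-10t))/15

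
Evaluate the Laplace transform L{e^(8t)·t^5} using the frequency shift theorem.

L{e^(at)·t^n} = n!/(s-a)^(n+1), so L{e^(8t)·t^5} = 120/(s-8)^6

Final answer: 120/(s-8)^6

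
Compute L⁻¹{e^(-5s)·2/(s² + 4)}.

L⁻¹{2/(s² + 4)} = sin(2t). By the time shift theorem, L⁻¹{e^(-as)F(s)} = u(t-a)f(t-a) with a=5, so L⁻¹{e^(-5s)·2/(s² + 4)} = u(t-5)·sin(2(t-5))

Final answer: u(t-5)·sin(2(t-5))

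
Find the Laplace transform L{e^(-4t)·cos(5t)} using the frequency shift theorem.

Frequency shift: L{e^(at)f(t)} = F(s-a). L{e^(-4t)·cos(5t)} = (s+4)/((s+4)² + 25)

Final answer: (s+4)/((s+4)² + 25)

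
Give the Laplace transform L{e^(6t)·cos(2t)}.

L{e^(at)·cos(ωt)} = (s-a)/((s-a)² + ω²), so L{e^(6t)·cos(2t)} = (s-6)/((s-6)² + 4)

Final answer: (s-6)/((s-6)² + 4)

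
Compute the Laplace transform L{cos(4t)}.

L{cos(ωt)} = s/(s² + ω²), so L{cos(4t)} = s/(s² + 16)

Final answer: s/(s² + 16)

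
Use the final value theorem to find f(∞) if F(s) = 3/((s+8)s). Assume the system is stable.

f(∞) = lim_{s→0} sF(s) = lim_{s→0} 3/(s+8) = 3/8

Final answer: 3/8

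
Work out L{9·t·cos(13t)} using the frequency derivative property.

L{cos(13t)} = s/(s² + 169). Derivative: d/ds[s/(s² + 169)] = [(s² + 169) - s·2s]/(s² + 169)² = (169 - s²)/(s² + 169)². So L{t·cos(13t)} = -F'(s) = (s² - 169)/(s² + 169)². Then L{9·t·cos(13t)} = 9·(s² - 169)/(s² + 169)²

Final answer: 9·(s² - 169)/(s² + 169)²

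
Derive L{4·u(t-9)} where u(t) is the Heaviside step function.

L{u(t-a)} = e^(-as)/s. Here a=9, so L{u(t-9)} = e^(-9s)/s, and L{4·u(t-9)} = 4·e^(-9s)/s

Final answer: 4·e^(-9s)/s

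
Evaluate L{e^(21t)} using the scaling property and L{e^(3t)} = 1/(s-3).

Using L{f(at)} = (1/a)F(s/a) with a=7 and f(t) = e^(3t): L{e^(21t)} = (1/7) · 1/((s/7)-3) = (1/7) · 7/(s-21) = 1/(s-21)

Final answer: 1/(s-21)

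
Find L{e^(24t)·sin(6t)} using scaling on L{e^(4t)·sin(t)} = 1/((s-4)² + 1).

Scaling with a=6: L{e^(24t)·sin(6t)} = (1/6) · 1/((s/6-4)² + 1). Simplifying: 6/((s-24)² + 36)

Final answer: 6/((s-24)² + 36)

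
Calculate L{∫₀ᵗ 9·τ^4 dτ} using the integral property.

L{∫₀ᵗ f(τ)dτ} = F(s)/s with f(t) = 9t^4. F(s) = 216/s^5, so L{∫₀ᵗ 9·τ^4 dτ} = (216/s^5)/s = 216/s^6. (Check: ∫₀ᵗ 9·τ^4 dτ = 9t^5/5.)

Final answer: 216/s^6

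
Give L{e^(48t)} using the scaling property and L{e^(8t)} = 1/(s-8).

Using L{f(at)} = (1/a)F(s/a) with a=6 and f(t) = e^(8t): L{e^(48t)} = (1/6) · 1/((s/6)-8) = (1/6) · 6/(s-48) = 1/(s-48)

Final answer: 1/(s-48)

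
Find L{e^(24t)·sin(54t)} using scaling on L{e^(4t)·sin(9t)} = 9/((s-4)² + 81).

Scaling with a=6: L{e^(24t)·sin(54t)} = (1/6) · 9/((s/6-4)² + 81). Simplifying: 54/((s-24)² + 2916)

Final answer: 54/((s-24)² + 2916)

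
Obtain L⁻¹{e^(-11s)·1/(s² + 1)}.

L⁻¹{1/(s² + 1)} = sin(t). By the time shift theorem, L⁻¹{e^(-as)F(s)} = u(t-a)f(t-a) with a=11, so L⁻¹{e^(-11s)·1/(s² + 1)} = u(t-11)·sin((t-11))

Final answer: u(t-11)·sin((t-11))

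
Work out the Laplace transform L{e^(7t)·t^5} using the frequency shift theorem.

L{e^(at)·t^n} = n!/(s-a)^(n+1), so L{e^(7t)·t^5} = 120/(s-7)^6

Final answer: 120/(s-7)^6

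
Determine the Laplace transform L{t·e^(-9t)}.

L{t^n·e^(at)} = n!/(s-a)^(n+1), so L{t·e^(-9t)} = 1/(s+9)^2

Final answer: 1/(s+9)^2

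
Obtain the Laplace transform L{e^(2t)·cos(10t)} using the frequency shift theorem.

Frequency shift: L{e^(at)f(t)} = F(s-a). L{e^(2t)·cos(10t)} = (s-2)/((s-2)² + 100)

Final answer: (s-2)/((s-2)² + 100)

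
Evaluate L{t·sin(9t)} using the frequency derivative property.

L{sin(9t)} = 9/(s² + 81). By L{t·f(t)} = -F'(s): -d/ds[9/(s² + 81)] = -(9)·(-2s)/(s² + 81)² = 18s/(s² + 81)²

Final answer: 18s/(s² + 81)²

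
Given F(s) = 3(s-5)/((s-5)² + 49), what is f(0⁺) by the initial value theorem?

f(0⁺) = lim_{s→∞} sF(s) = lim_{s→∞} 3s(s-5)/((s-5)² + 49) = 3

Final answer: 3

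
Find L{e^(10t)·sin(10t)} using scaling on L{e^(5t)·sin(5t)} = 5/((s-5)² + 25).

Scaling with a=2: L{e^(10t)·sin(10t)} = (1/2) · 5/((s/2-5)² + 25). Simplifying: 10/((s-10)² + 100)

Final answer: 10/((s-10)² + 100)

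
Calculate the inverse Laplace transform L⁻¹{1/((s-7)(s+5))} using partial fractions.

Decompose: A/(s-7) + B/(s+5). A = 1/12, B = -1/12. f(t) = (e^(7t) - e^(-5t))/12

Final answer: (e^(7t) - e^(-5t))/12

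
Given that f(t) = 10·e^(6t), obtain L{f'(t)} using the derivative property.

f(0) = 10, F(s) = 10/(s-6). L{f'(t)} = s·F(s) - f(0) = 10s/(s-6) - 10 = (10s - 10(s-6))/(s-6) = 60/(s-6)

Final answer: 60/(s-6)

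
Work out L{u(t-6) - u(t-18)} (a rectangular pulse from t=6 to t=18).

L{u(t-a)} = e^(-as)/s. L{u(t-6) - u(t-18)} = (e^(-6s) - e^(-18s))/s

Final answer: (e^(-6s) - e^(-18s))/s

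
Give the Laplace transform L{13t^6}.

L{13t^6} = 13 · L{t^6} = 13 · 720/s^7 = 9360/s^7

Final answer: 9360/s^7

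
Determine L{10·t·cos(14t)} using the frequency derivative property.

L{cos(14t)} = s/(s² + 196). Derivative: d/ds[s/(s² + 196)] = [(s² + 196) - s·2s]/(s² + 196)² = (196 - s²)/(s² + 196)². So L{t·cos(14t)} = -F'(s) = (s² - 196)/(s² + 196)². Then L{10·t·cos(14t)} = 10·(s² - 196)/(s² + 196)²

Final answer: 10·(s² - 196)/(s² + 196)²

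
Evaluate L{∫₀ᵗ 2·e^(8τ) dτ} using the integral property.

L{∫₀ᵗ f(τ)dτ} = F(s)/s with F(s) = 2/(s-8), so L{∫₀ᵗ 2·e^(8τ) dτ} = 2/(s(s-8))

Final answer: 2/(s(s-8))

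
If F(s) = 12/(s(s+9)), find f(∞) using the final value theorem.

f(∞) = lim_{s→0} s·12/(s(s+9)) = lim_{s→0} 12/(s+9) = 12/9 = 4/3

Final answer: 4/3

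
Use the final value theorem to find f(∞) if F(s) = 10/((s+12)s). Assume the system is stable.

f(∞) = lim_{s→0} sF(s) = lim_{s→0} 10/(s+12) = 5/6

Final answer: 5/6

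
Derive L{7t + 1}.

L{7t + 1} = 7·L{t} + L{1} = 7/s² + 1/s

Final answer: 7/s² + 1/s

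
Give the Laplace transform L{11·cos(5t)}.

L{cos(ωt)} = s/(s² + ω²), so L{cos(5t)} = s/(s² + 25). Then L{11·cos(5t)} = 11·s/(s² + 25) = 11s/(s² + 25)

Final answer: 11s/(s² + 25)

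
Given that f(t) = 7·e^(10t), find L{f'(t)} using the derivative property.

f(0) = 7, F(s) = 7/(s-10). L{f'(t)} = s·F(s) - f(0) = 7s/(s-10) - 7 = (7s - 7(s-10))/(s-10) = 70/(s-10)

Final answer: 70/(s-10)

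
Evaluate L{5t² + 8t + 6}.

L{5t² + 8t + 6} = 5·2/s³ + 8/s² + 6/s = 10/s³ + 8/s² + 6/s

Final answer: 10/s³ + 8/s² + 6/s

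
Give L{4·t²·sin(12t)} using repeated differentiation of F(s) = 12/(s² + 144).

F(s) = 12/(s² + 144). F'(s) = -24s/(s² + 144)². F''(s) = -24(144 - 3s²)/(s² + 144)³ = (72s² - 3456)/(s² + 144)³. So L{t²·sin(12t)} = (-1)² F''(s) = (72s² - 3456)/(s² + 144)³. Then L{4·t²·sin(12t)} = 4·(72s² - 3456)/(s² + 144)³ = (288s² - 13824)/(s² + 144)³

Final answer: (288s² - 13824)/(s² + 144)³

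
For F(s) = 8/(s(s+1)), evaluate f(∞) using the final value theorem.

f(∞) = lim_{s→0} s·8/(s(s+1)) = lim_{s→0} 8/(s+1) = 8/1 = 8

Final answer: 8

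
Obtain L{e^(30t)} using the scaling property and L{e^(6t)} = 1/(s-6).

Using L{f(at)} = (1/a)F(s/a) with a=5 and f(t) = e^(6t): L{e^(30t)} = (1/5) · 1/((s/5)-6) = (1/5) · 5/(s-30) = 1/(s-30)

Final answer: 1/(s-30)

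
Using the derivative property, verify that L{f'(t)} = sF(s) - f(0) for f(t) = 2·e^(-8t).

f'(t) = -16e^(-8t). Direct: L{f'(t)} = -16/(s+8). Property: s·2/(s+8) - 2 = (2s - 2(s+8))/(s+8) = -16/(s+8). ✓

Final answer: -16/(s+8)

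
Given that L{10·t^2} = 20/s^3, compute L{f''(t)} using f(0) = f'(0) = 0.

L{f''(t)} = s²F(s) - sf(0) - f'(0) = s²·20/s^3 - 0 - 0 = 20/s

Final answer: 20/s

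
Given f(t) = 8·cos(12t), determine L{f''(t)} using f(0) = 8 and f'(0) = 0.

F(s) = 8s/(s² + 144). L{f''(t)} = s²F(s) - sf(0) - f'(0) = 8s³/(s² + 144) - 8s = (8s³ - 8s(s² + 144))/(s² + 144) = -1152s/(s² + 144)

Final answer: -1152s/(s² + 144)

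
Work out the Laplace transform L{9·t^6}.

L{t^n} = n!/s^(n+1), so L{t^6} = 720/s^7. Then L{9·t^6} = 9·720/s^7 = 6480/s^7

Final answer: 6480/s^7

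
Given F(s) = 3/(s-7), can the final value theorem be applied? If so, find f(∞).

sF(s) = 3s/(s-7) has a pole at s = 7 in the right half-plane. Theorem does NOT apply (unstable system; f(t) = 3·e^(7t) grows without bound).

Final answer: Not applicable (unstable)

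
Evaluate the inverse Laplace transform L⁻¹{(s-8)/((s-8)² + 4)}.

Using frequency shift, L⁻¹{(s-8)/((s-8)² + 4)} = e^(8t)·cos(2t)

Final answer: e^(8t)·cos(2t)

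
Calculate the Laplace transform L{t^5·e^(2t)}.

L{t^n·e^(at)} = n!/(s-a)^(n+1), so L{t^5·e^(2t)} = 120/(s-2)^6

Final answer: 120/(s-2)^6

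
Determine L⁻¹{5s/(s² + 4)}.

This is the form c·s/(s² + a²) with a = 2, c = 5. L⁻¹ = 5·cos(2t)

Final answer: 5·cos(2t)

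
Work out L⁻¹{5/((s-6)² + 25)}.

Form: b/((s-a)² + b²) → e^(at)sin(bt). With a=6, b=5

Final answer: e^(6t)·sin(5t)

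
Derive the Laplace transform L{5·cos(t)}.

L{cos(ωt)} = s/(s² + ω²), so L{cos(t)} = s/(s² + 1). Then L{5·cos(t)} = 5·s/(s² + 1) = 5s/(s² + 1)

Final answer: 5s/(s² + 1)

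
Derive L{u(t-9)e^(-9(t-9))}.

u(t-a)f(t-a) with f(t)=e^(-9t). L{e^(-9t)} = 1/(s+9). By time shift: e^(-9s)/(s+9)

Final answer: e^(-9s)/(s+9)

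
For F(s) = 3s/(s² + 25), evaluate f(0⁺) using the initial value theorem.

f(0⁺) = lim_{s→∞} s·3s/(s² + 25) = lim_{s→∞} 3s²/(s² + 25) = 3

Final answer: 3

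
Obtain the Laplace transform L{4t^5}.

L{4t^5} = 4 · L{t^5} = 4 · 120/s^6 = 480/s^6

Final answer: 480/s^6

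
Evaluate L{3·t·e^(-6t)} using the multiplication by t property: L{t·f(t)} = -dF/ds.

Using L{t^n·e^(at)} = n!/(s-a)^(n+1), L{t·e^(-6t)} = 1/(s+6)^2, so L{3·t·e^(-6t)} = 3·1/(s+6)^2 = 3/(s+6)^2

Final answer: 3/(s+6)^2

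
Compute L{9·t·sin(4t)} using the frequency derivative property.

L{sin(4t)} = 4/(s² + 16). By L{t·f(t)} = -F'(s): -d/ds[4/(s² + 16)] = -(4)·(-2s)/(s² + 16)² = 8s/(s² + 16)². Then L{9·t·sin(4t)} = 9·8s/(s² + 16)² = 72s/(s² + 16)²

Final answer: 72s/(s² + 16)²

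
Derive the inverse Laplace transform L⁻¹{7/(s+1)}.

L⁻¹{1/(s-a)} = e^(at), so L⁻¹{1/(s+1)} = e^(-t), and L⁻¹{7/(s+1)} = 7·e^(-t)

Final answer: 7·e^(-t)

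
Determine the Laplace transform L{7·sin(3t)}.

L{sin(ωt)} = ω/(s² + ω²), so L{sin(3t)} = 3/(s² + 9). Then L{7·sin(3t)} = 7·3/(s² + 9) = 21/(s² + 9)

Final answer: 21/(s² + 9)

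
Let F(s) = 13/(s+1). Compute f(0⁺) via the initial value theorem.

f(0⁺) = lim_{s→∞} s·13/(s+1) = lim_{s→∞} 13s/(s+1) = 13

Final answer: 13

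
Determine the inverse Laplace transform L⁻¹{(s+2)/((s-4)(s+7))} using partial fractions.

Using partial fractions, f(t) = (6e^(4t) + 5e^(-7t))/11

Final answer: (6e^(4t) + 5e^(-7t))/11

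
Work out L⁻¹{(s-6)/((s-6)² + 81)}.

Using frequency shift: L⁻¹{(s-a)/((s-a)² + b²)} = e^(at)cos(bt). Here a=6, b=9

Final answer: e^(6t)·cos(9t)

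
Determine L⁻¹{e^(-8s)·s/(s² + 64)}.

L⁻¹{s/(s² + 64)} = cos(8t). By the time shift theorem, L⁻¹{e^(-as)F(s)} = u(t-a)f(t-a) with a=8, so L⁻¹{e^(-8s)·s/(s² + 64)} = u(t-8)·cos(8(t-8))

Final answer: u(t-8)·cos(8(t-8))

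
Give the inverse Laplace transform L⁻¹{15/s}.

L⁻¹{c/s} = c, so L⁻¹{15/s} = 15

Final answer: 15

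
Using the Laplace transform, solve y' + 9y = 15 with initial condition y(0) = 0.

sY + 9Y = 15/s. Y = 15/(s(s+9)). Partial fractions: Y = 5/3/s - 5/3/(s+9)

Final answer: y(t) = 5/3(1 - e^(-9t))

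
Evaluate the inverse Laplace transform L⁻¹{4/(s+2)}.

L⁻¹{1/(s-a)} = e^(at), so L⁻¹{1/(s+2)} = e^(-2t), and L⁻¹{4/(s+2)} = 4·e^(-2t)

Final answer: 4·e^(-2t)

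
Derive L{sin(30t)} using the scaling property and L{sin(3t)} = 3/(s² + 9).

Using L{f(at)} = (1/a)F(s/a) with a=10: L{sin(30t)} = (1/10) · 3/((s/10)² + 9) = (1/10) · 3·100/(s² + 900) = 30/(s² + 900)

Final answer: 30/(s² + 900)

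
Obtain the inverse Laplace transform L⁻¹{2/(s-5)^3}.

L⁻¹{n!/(s-a)^(n+1)} = t^n·e^(at), so L⁻¹{2/(s-5)^3} = t^2·e^(5t)

Final answer: t^2·e^(5t)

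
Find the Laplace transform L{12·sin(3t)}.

L{sin(ωt)} = ω/(s² + ω²), so L{sin(3t)} = 3/(s² + 9). Then L{12·sin(3t)} = 12·3/(s² + 9) = 36/(s² + 9)

Final answer: 36/(s² + 9)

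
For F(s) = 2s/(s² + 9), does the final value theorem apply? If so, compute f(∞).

The final value theorem requires all poles of sF(s) in the left half-plane. sF(s) = 2s²/(s² + 9) has poles at s = ±3i (imaginary axis). Theorem does NOT apply (oscillatory system).

Final answer: Not applicable (oscillatory)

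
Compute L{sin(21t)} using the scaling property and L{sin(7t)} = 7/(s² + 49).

Using L{f(at)} = (1/a)F(s/a) with a=3: L{sin(21t)} = (1/3) · 7/((s/3)² + 49) = (1/3) · 7·9/(s² + 441) = 21/(s² + 441)

Final answer: 21/(s² + 441)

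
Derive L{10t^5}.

L{t^n} = n!/s^(n+1). So L{10t^5} = 10·5!/s^6 = 1200/s^6

Final answer: 1200/s^6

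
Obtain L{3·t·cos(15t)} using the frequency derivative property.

L{cos(15t)} = s/(s² + 225). Derivative: d/ds[s/(s² + 225)] = [(s² + 225) - s·2s]/(s² + 225)² = (225 - s²)/(s² + 225)². So L{t·cos(15t)} = -F'(s) = (s² - 225)/(s² + 225)². Then L{3·t·cos(15t)} = 3·(s² - 225)/(s² + 225)²

Final answer: 3·(s² - 225)/(s² + 225)²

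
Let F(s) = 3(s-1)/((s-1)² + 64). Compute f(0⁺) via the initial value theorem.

f(0⁺) = lim_{s→∞} sF(s) = lim_{s→∞} 3s(s-1)/((s-1)² + 64) = 3

Final answer: 3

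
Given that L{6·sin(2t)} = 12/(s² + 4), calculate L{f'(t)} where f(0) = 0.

L{f'(t)} = s·F(s) - f(0) = s·12/(s² + 4) - 0 = 12s/(s² + 4)

Final answer: 12s/(s² + 4)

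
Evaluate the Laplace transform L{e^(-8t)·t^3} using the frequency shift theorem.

L{e^(at)·t^n} = n!/(s-a)^(n+1), so L{e^(-8t)·t^3} = 6/(s+8)^4

Final answer: 6/(s+8)^4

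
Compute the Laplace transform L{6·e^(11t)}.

L{e^(at)} = 1/(s-a), so L{e^(11t)} = 1/(s-11). Then L{6·e^(11t)} = 6/(s-11)

Final answer: 6/(s-11)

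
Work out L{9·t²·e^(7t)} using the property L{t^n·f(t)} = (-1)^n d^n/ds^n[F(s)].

L{e^(7t)} = 1/(s-7). d/ds[1/(s-7)] = -1/(s-7)². d²/ds²[1/(s-7)] = 2/(s-7)³. So L{t²·e^(7t)} = (-1)² · 2/(s-7)³ = 2/(s-7)³. Then L{9·t²·e^(7t)} = 9·2/(s-7)³ = 18/(s-7)³

Final answer: 18/(s-7)³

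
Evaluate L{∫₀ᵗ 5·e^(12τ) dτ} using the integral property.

L{∫₀ᵗ f(τ)dτ} = F(s)/s with F(s) = 5/(s-12), so L{∫₀ᵗ 5·e^(12τ) dτ} = 5/(s(s-12))

Final answer: 5/(s(s-12))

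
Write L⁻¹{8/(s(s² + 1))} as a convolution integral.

8/(s(s² + 1)) = (1/s)·(8/(s² + 1)) = L{1}·L{8·sin(t)}. So f(t) = 1*(8·sin(t)) = ∫₀ᵗ 8·sin(τ) dτ

Final answer: ∫₀ᵗ 8·sin(τ) dτ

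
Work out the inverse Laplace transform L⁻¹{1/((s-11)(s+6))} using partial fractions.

Decompose: A/(s-11) + B/(s+6). A = 1/17, B = -1/17. f(t) = (e^(11t) - e^(-6t))/17

Final answer: (e^(11t) - e^(-6t))/17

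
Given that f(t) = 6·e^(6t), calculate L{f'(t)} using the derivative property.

f(0) = 6, F(s) = 6/(s-6). L{f'(t)} = s·F(s) - f(0) = 6s/(s-6) - 6 = (6s - 6(s-6))/(s-6) = 36/(s-6)

Final answer: 36/(s-6)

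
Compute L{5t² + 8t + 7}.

L{5t² + 8t + 7} = 5·2/s³ + 8/s² + 7/s = 10/s³ + 8/s² + 7/s

Final answer: 10/s³ + 8/s² + 7/s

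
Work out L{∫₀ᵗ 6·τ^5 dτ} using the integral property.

L{∫₀ᵗ f(τ)dτ} = F(s)/s with f(t) = 6t^5. F(s) = 720/s^6, so L{∫₀ᵗ 6·τ^5 dτ} = (720/s^6)/s = 720/s^7. (Check: ∫₀ᵗ 6·τ^5 dτ = 6t^6/6.)

Final answer: 720/s^7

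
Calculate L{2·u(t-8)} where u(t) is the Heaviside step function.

L{u(t-a)} = e^(-as)/s. Here a=8, so L{u(t-8)} = e^(-8s)/s, and L{2·u(t-8)} = 2·e^(-8s)/s

Final answer: 2·e^(-8s)/s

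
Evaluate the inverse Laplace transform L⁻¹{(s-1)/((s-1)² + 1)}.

Using frequency shift, L⁻¹{(s-1)/((s-1)² + 1)} = e^t·cos(t)

Final answer: e^t·cos(t)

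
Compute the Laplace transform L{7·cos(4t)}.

L{cos(ωt)} = s/(s² + ω²), so L{cos(4t)} = s/(s² + 16). Then L{7·cos(4t)} = 7·s/(s² + 16) = 7s/(s² + 16)

Final answer: 7s/(s² + 16)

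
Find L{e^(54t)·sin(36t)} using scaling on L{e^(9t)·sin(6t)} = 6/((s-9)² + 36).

Scaling with a=6: L{e^(54t)·sin(36t)} = (1/6) · 6/((s/6-9)² + 36). Simplifying: 36/((s-54)² + 1296)

Final answer: 36/((s-54)² + 1296)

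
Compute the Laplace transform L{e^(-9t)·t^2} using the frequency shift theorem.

L{e^(at)·t^n} = n!/(s-a)^(n+1), so L{e^(-9t)·t^2} = 2/(s+9)^3

Final answer: 2/(s+9)^3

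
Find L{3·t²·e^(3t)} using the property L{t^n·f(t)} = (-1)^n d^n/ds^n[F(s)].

L{e^(3t)} = 1/(s-3). d/ds[1/(s-3)] = -1/(s-3)². d²/ds²[1/(s-3)] = 2/(s-3)³. So L{t²·e^(3t)} = (-1)² · 2/(s-3)³ = 2/(s-3)³. Then L{3·t²·e^(3t)} = 3·2/(s-3)³ = 6/(s-3)³

Final answer: 6/(s-3)³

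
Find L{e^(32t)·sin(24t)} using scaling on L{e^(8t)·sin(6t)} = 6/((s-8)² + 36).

Scaling with a=4: L{e^(32t)·sin(24t)} = (1/4) · 6/((s/4-8)² + 36). Simplifying: 24/((s-32)² + 576)

Final answer: 24/((s-32)² + 576)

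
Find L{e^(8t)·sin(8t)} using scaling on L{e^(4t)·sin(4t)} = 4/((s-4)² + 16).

Scaling with a=2: L{e^(8t)·sin(8t)} = (1/2) · 4/((s/2-4)² + 16). Simplifying: 8/((s-8)² + 64)

Final answer: 8/((s-8)² + 64)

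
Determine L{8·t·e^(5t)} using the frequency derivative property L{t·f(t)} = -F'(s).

L{e^(5t)} = 1/(s-5). By frequency derivative: L{t·e^(5t)} = -d/ds[1/(s-5)] = -(-1)/(s-5)² = 1/(s-5)². Then L{8·t·e^(5t)} = 8·1/(s-5)² = 8/(s-5)²

Final answer: 8/(s-5)²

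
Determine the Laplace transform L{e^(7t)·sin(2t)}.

L{e^(at)·sin(ωt)} = ω/((s-a)² + ω²), so L{e^(7t)·sin(2t)} = 2/((s-7)² + 4)

Final answer: 2/((s-7)² + 4)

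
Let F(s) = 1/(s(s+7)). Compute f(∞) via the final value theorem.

f(∞) = lim_{s→0} s·1/(s(s+7)) = lim_{s→0} 1/(s+7) = 1/7 = 1/7

Final answer: 1/7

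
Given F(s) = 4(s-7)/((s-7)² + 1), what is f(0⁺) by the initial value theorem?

f(0⁺) = lim_{s→∞} sF(s) = lim_{s→∞} 4s(s-7)/((s-7)² + 1) = 4

Final answer: 4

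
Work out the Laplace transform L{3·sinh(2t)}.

L{sinh(ωt)} = ω/(s² - ω²), so L{sinh(2t)} = 2/(s² - 4). Then L{3·sinh(2t)} = 3·2/(s² - 4) = 6/(s² - 4)

Final answer: 6/(s² - 4)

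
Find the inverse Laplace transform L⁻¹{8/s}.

L⁻¹{c/s} = c, so L⁻¹{8/s} = 8

Final answer: 8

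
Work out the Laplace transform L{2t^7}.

L{2t^7} = 2 · L{t^7} = 2 · 5040/s^8 = 10080/s^8

Final answer: 10080/s^8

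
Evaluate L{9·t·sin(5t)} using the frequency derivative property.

L{sin(5t)} = 5/(s² + 25). By L{t·f(t)} = -F'(s): -d/ds[5/(s² + 25)] = -(5)·(-2s)/(s² + 25)² = 10s/(s² + 25)². Then L{9·t·sin(5t)} = 9·10s/(s² + 25)² = 90s/(s² + 25)²

Final answer: 90s/(s² + 25)²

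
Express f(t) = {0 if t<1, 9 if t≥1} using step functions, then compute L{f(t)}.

f(t) = 9·u(t-1). L{u(t-1)} = e^(-s)/s, so L{f(t)} = 9·e^(-s)/s

Final answer: 9·e^(-s)/s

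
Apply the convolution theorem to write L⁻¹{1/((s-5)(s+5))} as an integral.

1/((s-5)(s+5)) = (1/(s-5))·(1/(s+5)) = L{e^(5t)}·L{e^(-5t)}. So f(t) = e^(5t)*e^(-5t) = ∫₀ᵗ e^(5τ)·e^(-5(t-τ)) dτ

Final answer: ∫₀ᵗ e^(5τ)·e^(-5(t-τ)) dτ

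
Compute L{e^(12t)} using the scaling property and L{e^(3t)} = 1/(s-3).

Using L{f(at)} = (1/a)F(s/a) with a=4 and f(t) = e^(3t): L{e^(12t)} = (1/4) · 1/((s/4)-3) = (1/4) · 4/(s-12) = 1/(s-12)

Final answer: 1/(s-12)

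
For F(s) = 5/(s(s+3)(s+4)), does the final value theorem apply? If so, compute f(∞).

Poles of sF(s) = 5/((s+3)(s+4)) are at s = -3 and s = -4, both in the left half-plane. Theorem applies. f(∞) = lim_{s→0} sF(s) = 5/(3·4) = 5/12

Final answer: 5/12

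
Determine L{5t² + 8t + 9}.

L{5t² + 8t + 9} = 5·2/s³ + 8/s² + 9/s = 10/s³ + 8/s² + 9/s

Final answer: 10/s³ + 8/s² + 9/s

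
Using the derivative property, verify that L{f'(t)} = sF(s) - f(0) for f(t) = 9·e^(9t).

f'(t) = 81e^(9t). Direct: L{f'(t)} = 81/(s-9). Property: s·9/(s-9) - 9 = (9s - 9(s-9))/(s-9) = 81/(s-9). ✓

Final answer: 81/(s-9)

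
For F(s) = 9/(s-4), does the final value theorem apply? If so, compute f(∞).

sF(s) = 9s/(s-4) has a pole at s = 4 in the right half-plane. Theorem does NOT apply (unstable system; f(t) = 9·e^(4t) grows without bound).

Final answer: Not applicable (unstable)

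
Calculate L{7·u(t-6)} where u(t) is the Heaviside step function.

L{u(t-a)} = e^(-as)/s. Here a=6, so L{u(t-6)} = e^(-6s)/s, and L{7·u(t-6)} = 7·e^(-6s)/s

Final answer: 7·e^(-6s)/s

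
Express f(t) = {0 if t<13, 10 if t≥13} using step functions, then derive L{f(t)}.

f(t) = 10·u(t-13). L{u(t-13)} = e^(-13s)/s, so L{f(t)} = 10·e^(-13s)/s

Final answer: 10·e^(-13s)/s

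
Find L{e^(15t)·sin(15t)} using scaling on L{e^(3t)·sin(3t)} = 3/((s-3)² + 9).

Scaling with a=5: L{e^(15t)·sin(15t)} = (1/5) · 3/((s/5-3)² + 9). Simplifying: 15/((s-15)² + 225)

Final answer: 15/((s-15)² + 225)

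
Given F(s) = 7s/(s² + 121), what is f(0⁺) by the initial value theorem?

f(0⁺) = lim_{s→∞} s·7s/(s² + 121) = lim_{s→∞} 7s²/(s² + 121) = 7

Final answer: 7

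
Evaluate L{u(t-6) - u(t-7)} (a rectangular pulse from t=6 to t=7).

L{u(t-a)} = e^(-as)/s. L{u(t-6) - u(t-7)} = (e^(-6s) - e^(-7s))/s

Final answer: (e^(-6s) - e^(-7s))/s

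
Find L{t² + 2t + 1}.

L{t² + 2t + 1} = 2/s³ + 2/s² + 1/s = 2/s³ + 2/s² + 1/s

Final answer: 2/s³ + 2/s² + 1/s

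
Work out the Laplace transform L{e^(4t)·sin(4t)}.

L{e^(at)·sin(ωt)} = ω/((s-a)² + ω²), so L{e^(4t)·sin(4t)} = 4/((s-4)² + 16)

Final answer: 4/((s-4)² + 16)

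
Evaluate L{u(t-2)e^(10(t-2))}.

u(t-a)f(t-a) with f(t)=e^(10t). L{e^(10t)} = 1/(s-10). By time shift: e^(-2s)/(s-10)

Final answer: e^(-2s)/(s-10)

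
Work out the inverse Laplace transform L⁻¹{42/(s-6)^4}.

L⁻¹{n!/(s-a)^(n+1)} = t^n·e^(at) with n=3, a=6. So L⁻¹{6/(s-6)^4} = t^3·e^(6t), and L⁻¹{42/(s-6)^4} = (42/6)·t^3·e^(6t) = 7·t^3·e^(6t)

Final answer: 7·t^3·e^(6t)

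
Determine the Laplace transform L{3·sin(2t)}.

L{sin(ωt)} = ω/(s² + ω²), so L{sin(2t)} = 2/(s² + 4). Then L{3·sin(2t)} = 3·2/(s² + 4) = 6/(s² + 4)

Final answer: 6/(s² + 4)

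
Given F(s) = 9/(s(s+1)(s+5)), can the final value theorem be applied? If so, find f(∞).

Poles of sF(s) = 9/((s+1)(s+5)) are at s = -1 and s = -5, both in the left half-plane. Theorem applies. f(∞) = lim_{s→0} sF(s) = 9/(1·5) = 9/5

Final answer: 9/5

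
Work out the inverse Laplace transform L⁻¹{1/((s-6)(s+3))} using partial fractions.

Decompose: A/(s-6) + B/(s+3). A = 1/9, B = -1/9. f(t) = (e^(6t) - e^(-3t))/9

Final answer: (e^(6t) - e^(-3t))/9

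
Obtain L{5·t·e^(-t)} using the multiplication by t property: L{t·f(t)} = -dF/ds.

Using L{t^n·e^(at)} = n!/(s-a)^(n+1), L{t·e^(-t)} = 1/(s+1)^2, so L{5·t·e^(-t)} = 5·1/(s+1)^2 = 5/(s+1)^2

Final answer: 5/(s+1)^2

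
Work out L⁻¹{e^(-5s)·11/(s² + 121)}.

L⁻¹{11/(s² + 121)} = sin(11t). By the time shift theorem, L⁻¹{e^(-as)F(s)} = u(t-a)f(t-a) with a=5, so L⁻¹{e^(-5s)·11/(s² + 121)} = u(t-5)·sin(11(t-5))

Final answer: u(t-5)·sin(11(t-5))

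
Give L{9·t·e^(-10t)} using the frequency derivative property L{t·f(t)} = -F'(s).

L{e^(-10t)} = 1/(s+10). By frequency derivative: L{t·e^(-10t)} = -d/ds[1/(s+10)] = -(-1)/(s+10)² = 1/(s+10)². Then L{9·t·e^(-10t)} = 9·1/(s+10)² = 9/(s+10)²

Final answer: 9/(s+10)²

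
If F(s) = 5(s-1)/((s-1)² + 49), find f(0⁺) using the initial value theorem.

f(0⁺) = lim_{s→∞} sF(s) = lim_{s→∞} 5s(s-1)/((s-1)² + 49) = 5

Final answer: 5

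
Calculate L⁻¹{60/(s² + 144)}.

This is the form c·a/(s² + a²) with a = 12, c = 5. L⁻¹ = 5·sin(12t)

Final answer: 5·sin(12t)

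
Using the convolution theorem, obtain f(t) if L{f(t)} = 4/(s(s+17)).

4/(s(s+17)) = (4/s)·(1/(s+17)) = L{4}·L{e^(-17t)}. By convolution, f(t) = 4*e^(-17t) = ∫₀ᵗ 4·e^(-17τ) dτ = 4·(1 - e^(-17t))/17

Final answer: 4·(1 - e^(-17t))/17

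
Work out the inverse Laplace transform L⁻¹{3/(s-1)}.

L⁻¹{1/(s-a)} = e^(at), so L⁻¹{1/(s-1)} = e^t, and L⁻¹{3/(s-1)} = 3·e^t

Final answer: 3·e^t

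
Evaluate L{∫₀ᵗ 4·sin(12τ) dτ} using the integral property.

L{∫₀ᵗ f(τ)dτ} = F(s)/s with F(s) = 48/(s² + 144), so the result is (48/(s² + 144))/s = 48/(s(s² + 144))

Final answer: 48/(s(s² + 144))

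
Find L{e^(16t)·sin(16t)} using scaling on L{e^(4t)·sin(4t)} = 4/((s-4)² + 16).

Scaling with a=4: L{e^(16t)·sin(16t)} = (1/4) · 4/((s/4-4)² + 16). Simplifying: 16/((s-16)² + 256)

Final answer: 16/((s-16)² + 256)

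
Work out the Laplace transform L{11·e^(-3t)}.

L{e^(at)} = 1/(s-a), so L{e^(-3t)} = 1/(s+3). Then L{11·e^(-3t)} = 11/(s+3)

Final answer: 11/(s+3)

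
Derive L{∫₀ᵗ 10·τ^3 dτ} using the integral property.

L{∫₀ᵗ f(τ)dτ} = F(s)/s with f(t) = 10t^3. F(s) = 60/s^4, so L{∫₀ᵗ 10·τ^3 dτ} = (60/s^4)/s = 60/s^5. (Check: ∫₀ᵗ 10·τ^3 dτ = 10t^4/4.)

Final answer: 60/s^5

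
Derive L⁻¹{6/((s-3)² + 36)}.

Form: b/((s-a)² + b²) → e^(at)sin(bt). With a=3, b=6

Final answer: e^(3t)·sin(6t)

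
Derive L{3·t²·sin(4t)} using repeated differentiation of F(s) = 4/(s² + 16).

F(s) = 4/(s² + 16). F'(s) = -8s/(s² + 16)². F''(s) = -8(16 - 3s²)/(s² + 16)³ = (24s² - 128)/(s² + 16)³. So L{t²·sin(4t)} = (-1)² F''(s) = (24s² - 128)/(s² + 16)³. Then L{3·t²·sin(4t)} = 3·(24s² - 128)/(s² + 16)³ = (72s² - 384)/(s² + 16)³

Final answer: (72s² - 384)/(s² + 16)³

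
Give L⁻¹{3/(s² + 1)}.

This is the form c·a/(s² + a²) with a = 1, c = 3. L⁻¹ = 3·sin(t)

Final answer: 3·sin(t)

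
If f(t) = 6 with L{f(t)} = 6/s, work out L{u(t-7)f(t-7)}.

Time shift theorem: L{u(t-a)f(t-a)} = e^(-as)F(s). Here a=7, F(s) = 6/s, so L{u(t-7)f(t-7)} = e^(-7s)·6/s

Final answer: e^(-7s)·6/s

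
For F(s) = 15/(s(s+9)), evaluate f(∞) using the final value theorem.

f(∞) = lim_{s→0} s·15/(s(s+9)) = lim_{s→0} 15/(s+9) = 15/9 = 5/3

Final answer: 5/3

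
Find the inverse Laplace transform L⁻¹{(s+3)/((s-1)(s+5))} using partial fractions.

Using partial fractions, f(t) = (4e^t + 2e^(-5t))/6

Final answer: (4e^t + 2e^(-5t))/6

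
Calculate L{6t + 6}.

L{6t + 6} = 6·L{t} + 6·L{1} = 6/s² + 6/s

Final answer: 6/s² + 6/s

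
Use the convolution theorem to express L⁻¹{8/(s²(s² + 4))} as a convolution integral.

8/(s²(s² + 4)) = (1/s²)·(8/(s² + 4)) = L{t}·L{4·sin(2t)}. So f(t) = t*(4·sin(2t)) = ∫₀ᵗ 4τ·sin(2(t-τ)) dτ

Final answer: ∫₀ᵗ 4τ·sin(2(t-τ)) dτ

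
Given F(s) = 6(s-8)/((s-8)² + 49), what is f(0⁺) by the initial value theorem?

f(0⁺) = lim_{s→∞} sF(s) = lim_{s→∞} 6s(s-8)/((s-8)² + 49) = 6

Final answer: 6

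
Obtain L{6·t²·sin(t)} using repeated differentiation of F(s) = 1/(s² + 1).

F(s) = 1/(s² + 1). F'(s) = -2s/(s² + 1)². F''(s) = -2(1 - 3s²)/(s² + 1)³ = (6s² - 2)/(s² + 1)³. So L{t²·sin(t)} = (-1)² F''(s) = (6s² - 2)/(s² + 1)³. Then L{6·t²·sin(t)} = 6·(6s² - 2)/(s² + 1)³ = (36s² - 12)/(s² + 1)³

Final answer: (36s² - 12)/(s² + 1)³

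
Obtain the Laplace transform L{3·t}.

L{t^n} = n!/s^(n+1), so L{t} = 1/s^2. Then L{3·t} = 3·1/s^2 = 3/s^2

Final answer: 3/s^2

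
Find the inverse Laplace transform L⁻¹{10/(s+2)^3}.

L⁻¹{n!/(s-a)^(n+1)} = t^n·e^(at) with n=2, a=-2. So L⁻¹{2/(s+2)^3} = t^2·e^(-2t), and L⁻¹{10/(s+2)^3} = (10/2)·t^2·e^(-2t) = 5·t^2·e^(-2t)

Final answer: 5·t^2·e^(-2t)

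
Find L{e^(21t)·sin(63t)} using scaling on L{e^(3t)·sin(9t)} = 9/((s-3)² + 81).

Scaling with a=7: L{e^(21t)·sin(63t)} = (1/7) · 9/((s/7-3)² + 81). Simplifying: 63/((s-21)² + 3969)

Final answer: 63/((s-21)² + 3969)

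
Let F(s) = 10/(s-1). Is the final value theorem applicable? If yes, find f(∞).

sF(s) = 10s/(s-1) has a pole at s = 1 in the right half-plane. Theorem does NOT apply (unstable system; f(t) = 10·e^t grows without bound).

Final answer: Not applicable (unstable)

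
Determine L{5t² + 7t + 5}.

L{5t² + 7t + 5} = 5·2/s³ + 7/s² + 5/s = 10/s³ + 7/s² + 5/s

Final answer: 10/s³ + 7/s² + 5/s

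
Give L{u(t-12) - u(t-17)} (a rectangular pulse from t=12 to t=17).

L{u(t-a)} = e^(-as)/s. L{u(t-12) - u(t-17)} = (e^(-12s) - e^(-17s))/s

Final answer: (e^(-12s) - e^(-17s))/s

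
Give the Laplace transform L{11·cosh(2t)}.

L{cosh(ωt)} = s/(s² - ω²), so L{cosh(2t)} = s/(s² - 4). Then L{11·cosh(2t)} = 11·s/(s² - 4) = 11s/(s² - 4)

Final answer: 11s/(s² - 4)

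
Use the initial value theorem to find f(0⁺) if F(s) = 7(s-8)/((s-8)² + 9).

f(0⁺) = lim_{s→∞} sF(s) = lim_{s→∞} 7s(s-8)/((s-8)² + 9) = 7

Final answer: 7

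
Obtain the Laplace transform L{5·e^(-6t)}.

L{e^(at)} = 1/(s-a), so L{e^(-6t)} = 1/(s+6). Then L{5·e^(-6t)} = 5/(s+6)

Final answer: 5/(s+6)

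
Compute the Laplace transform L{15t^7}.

L{15t^7} = 15 · L{t^7} = 15 · 5040/s^8 = 75600/s^8

Final answer: 75600/s^8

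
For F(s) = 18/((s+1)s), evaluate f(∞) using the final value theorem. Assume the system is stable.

f(∞) = lim_{s→0} sF(s) = lim_{s→0} 18/(s+1) = 18

Final answer: 18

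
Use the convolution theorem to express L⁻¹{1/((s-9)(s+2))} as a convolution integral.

1/((s-9)(s+2)) = (1/(s-9))·(1/(s+2)) = L{e^(9t)}·L{e^(-2t)}. So f(t) = e^(9t)*e^(-2t) = ∫₀ᵗ e^(9τ)·e^(-2(t-τ)) dτ

Final answer: ∫₀ᵗ e^(9τ)·e^(-2(t-τ)) dτ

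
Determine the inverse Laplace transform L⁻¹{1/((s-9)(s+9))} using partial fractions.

Decompose: A/(s-9) + B/(s+9). A = 1/18, B = -1/18. f(t) = (e^(9t) - e^(-9t))/18

Final answer: (e^(9t) - e^(-9t))/18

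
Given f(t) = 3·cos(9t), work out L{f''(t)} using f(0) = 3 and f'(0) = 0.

F(s) = 3s/(s² + 81). L{f''(t)} = s²F(s) - sf(0) - f'(0) = 3s³/(s² + 81) - 3s = (3s³ - 3s(s² + 81))/(s² + 81) = -243s/(s² + 81)

Final answer: -243s/(s² + 81)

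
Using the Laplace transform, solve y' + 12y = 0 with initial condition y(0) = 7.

L{y'} + 12L{y} = 0. sY - 7 + 12Y = 0. Y(s+12) = 7. Y = 7/(s+12)

Final answer: y(t) = 7e^(-12t)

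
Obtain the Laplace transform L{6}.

L{6} = 6 · L{1} = 6/s

Final answer: 6/s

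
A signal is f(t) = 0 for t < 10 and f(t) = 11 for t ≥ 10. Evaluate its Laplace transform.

f(t) = 11·u(t-10). L{u(t-10)} = e^(-10s)/s, so L{f(t)} = 11·e^(-10s)/s

Final answer: 11·e^(-10s)/s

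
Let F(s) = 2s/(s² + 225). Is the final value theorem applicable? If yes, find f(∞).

The final value theorem requires all poles of sF(s) in the left half-plane. sF(s) = 2s²/(s² + 225) has poles at s = ±15i (imaginary axis). Theorem does NOT apply (oscillatory system).

Final answer: Not applicable (oscillatory)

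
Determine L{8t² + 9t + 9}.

L{8t² + 9t + 9} = 8·2/s³ + 9/s² + 9/s = 16/s³ + 9/s² + 9/s

Final answer: 16/s³ + 9/s² + 9/s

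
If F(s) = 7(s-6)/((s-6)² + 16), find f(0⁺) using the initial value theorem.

f(0⁺) = lim_{s→∞} sF(s) = lim_{s→∞} 7s(s-6)/((s-6)² + 16) = 7

Final answer: 7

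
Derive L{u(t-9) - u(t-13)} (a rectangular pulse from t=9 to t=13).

L{u(t-a)} = e^(-as)/s. L{u(t-9) - u(t-13)} = (e^(-9s) - e^(-13s))/s

Final answer: (e^(-9s) - e^(-13s))/s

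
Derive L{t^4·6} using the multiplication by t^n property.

L{6} = 6/s. d^1/ds^1[1/s] = -1/s². d^2/ds^2[1/s] = 2/s^3. d^3/ds^3[1/s] = -6/s^4. d^4/ds^4[1/s] = 24/s^5. So L{t^4} = (-1)^{4}·24/s^5 = 24/s^5. Then L{t^4·6} = 6·24/s^5 = 144/s^5

Final answer: 144/s^5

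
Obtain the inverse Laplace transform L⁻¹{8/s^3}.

L⁻¹{n!/s^(n+1)} = t^n with n=2. So L⁻¹{2/s^3} = t^2, and L⁻¹{8/s^3} = (8/2)·t^2 = 4·t^2

Final answer: 4·t^2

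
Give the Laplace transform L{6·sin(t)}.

L{sin(ωt)} = ω/(s² + ω²), so L{sin(t)} = 1/(s² + 1). Then L{6·sin(t)} = 6·1/(s² + 1) = 6/(s² + 1)

Final answer: 6/(s² + 1)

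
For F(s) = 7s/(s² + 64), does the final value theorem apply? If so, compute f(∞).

The final value theorem requires all poles of sF(s) in the left half-plane. sF(s) = 7s²/(s² + 64) has poles at s = ±8i (imaginary axis). Theorem does NOT apply (oscillatory system).

Final answer: Not applicable (oscillatory)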